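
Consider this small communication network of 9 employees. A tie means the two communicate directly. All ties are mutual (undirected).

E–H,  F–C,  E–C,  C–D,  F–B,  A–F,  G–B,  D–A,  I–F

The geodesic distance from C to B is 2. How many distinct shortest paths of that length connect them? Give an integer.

The shortest distance is 2, and the only length-2 path is C–F–B. So there is exactly 1 shortest path.

1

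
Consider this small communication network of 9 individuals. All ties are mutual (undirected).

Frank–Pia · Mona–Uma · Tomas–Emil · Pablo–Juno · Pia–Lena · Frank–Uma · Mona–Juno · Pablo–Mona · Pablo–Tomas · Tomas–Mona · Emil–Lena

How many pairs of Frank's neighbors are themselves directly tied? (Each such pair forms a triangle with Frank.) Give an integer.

0

Frank's neighbors are Pia and Uma, but none of them are tied to each other, so no triangle contains Frank.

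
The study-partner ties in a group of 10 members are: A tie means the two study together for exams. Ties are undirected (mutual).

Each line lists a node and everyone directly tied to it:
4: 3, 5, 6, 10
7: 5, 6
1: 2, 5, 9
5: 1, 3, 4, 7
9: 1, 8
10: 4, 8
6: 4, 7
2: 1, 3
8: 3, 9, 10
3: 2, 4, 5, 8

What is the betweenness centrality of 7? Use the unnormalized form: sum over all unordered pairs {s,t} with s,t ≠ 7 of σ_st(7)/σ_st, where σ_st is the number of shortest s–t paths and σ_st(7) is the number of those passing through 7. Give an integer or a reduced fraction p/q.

5/4

Pairs whose geodesics pass through 7 — 1–6: 1/2; 9–6: 1/4; 6–5: 1/2.
All other pairs contribute 0.
Summing the contributions gives betweenness(7) = 5/4.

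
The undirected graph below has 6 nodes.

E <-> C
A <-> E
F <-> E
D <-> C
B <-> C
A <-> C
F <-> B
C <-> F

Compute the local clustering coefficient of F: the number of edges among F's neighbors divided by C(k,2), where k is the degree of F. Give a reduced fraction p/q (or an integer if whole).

2/3

F's neighbors: B, C, and E (k = 3).
Possible neighbor pairs: C(3,2) = 3. Edges among them: B–C, C–E → e = 2.
Clustering(F) = 2/3.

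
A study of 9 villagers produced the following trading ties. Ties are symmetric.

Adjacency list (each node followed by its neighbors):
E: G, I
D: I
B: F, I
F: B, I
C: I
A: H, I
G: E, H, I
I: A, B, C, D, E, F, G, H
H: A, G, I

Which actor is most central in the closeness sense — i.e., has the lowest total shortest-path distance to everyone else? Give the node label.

Farness (sum of distances to all others) for each node — A:14, B:14, C:15, D:15, E:14, F:14, G:13, H:13, I:8.
The smallest farness is 8, for I, so I has the highest closeness.

I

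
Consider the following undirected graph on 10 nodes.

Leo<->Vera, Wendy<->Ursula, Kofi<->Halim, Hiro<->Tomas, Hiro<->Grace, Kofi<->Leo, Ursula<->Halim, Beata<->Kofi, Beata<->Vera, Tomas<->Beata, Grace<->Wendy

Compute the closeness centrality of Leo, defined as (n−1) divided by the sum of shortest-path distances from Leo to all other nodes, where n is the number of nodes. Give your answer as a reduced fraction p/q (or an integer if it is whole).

9/25

Distances from Leo: Beata:2, Grace:5, Halim:2, Hiro:4, Kofi:1, Tomas:3, Ursula:3, Vera:1, Wendy:4. Sum = 25.
n = 10, so closeness = 9/25.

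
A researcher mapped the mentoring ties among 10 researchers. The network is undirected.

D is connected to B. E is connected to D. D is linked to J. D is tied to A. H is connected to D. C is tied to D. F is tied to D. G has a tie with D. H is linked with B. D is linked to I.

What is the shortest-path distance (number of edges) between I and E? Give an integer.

2

One shortest route is I – D – E, which uses 2 edges, and I and E are not directly tied, so nothing shorter exists. So d(I,E) = 2.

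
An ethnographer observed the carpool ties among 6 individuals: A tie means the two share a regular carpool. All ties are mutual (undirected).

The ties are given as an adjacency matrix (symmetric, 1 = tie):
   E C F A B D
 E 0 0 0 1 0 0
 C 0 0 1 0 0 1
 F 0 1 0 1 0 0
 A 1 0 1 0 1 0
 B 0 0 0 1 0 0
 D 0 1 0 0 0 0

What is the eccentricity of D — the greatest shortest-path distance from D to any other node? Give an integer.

4

Distances from D: A:3, B:4, C:1, E:4, F:2.
The largest is 4 (to E and B), so the eccentricity of D is 4.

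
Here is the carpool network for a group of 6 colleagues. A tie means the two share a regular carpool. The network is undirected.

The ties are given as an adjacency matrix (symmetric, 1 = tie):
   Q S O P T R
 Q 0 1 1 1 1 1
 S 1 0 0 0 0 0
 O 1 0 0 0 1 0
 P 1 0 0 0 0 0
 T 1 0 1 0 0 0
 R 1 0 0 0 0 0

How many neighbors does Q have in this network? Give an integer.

5

Q is directly tied to O, P, R, S, and T. That is 5 neighbors, so the degree of Q is 5.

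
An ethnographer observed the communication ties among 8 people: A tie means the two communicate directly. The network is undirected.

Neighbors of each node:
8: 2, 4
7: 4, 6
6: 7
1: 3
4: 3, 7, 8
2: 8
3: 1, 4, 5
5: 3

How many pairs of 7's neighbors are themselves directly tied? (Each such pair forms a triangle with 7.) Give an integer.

0

7's neighbors are 4 and 6, but none of them are tied to each other, so no triangle contains 7.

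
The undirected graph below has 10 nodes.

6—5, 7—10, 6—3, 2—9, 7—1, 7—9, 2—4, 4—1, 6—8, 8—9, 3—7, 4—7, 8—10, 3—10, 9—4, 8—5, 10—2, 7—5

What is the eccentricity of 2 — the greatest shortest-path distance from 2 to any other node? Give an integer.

3

Distances from 2: 1:2, 3:2, 4:1, 5:3, 6:3, 7:2, 8:2, 9:1, 10:1.
The largest is 3 (to 5 and 6), so the eccentricity of 2 is 3.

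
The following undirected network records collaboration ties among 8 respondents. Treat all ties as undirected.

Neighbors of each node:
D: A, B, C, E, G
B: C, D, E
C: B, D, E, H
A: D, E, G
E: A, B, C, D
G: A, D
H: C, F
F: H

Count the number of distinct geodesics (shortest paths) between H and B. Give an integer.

1

The shortest distance is 2, and the only length-2 path is H–C–B. So there is exactly 1 shortest path.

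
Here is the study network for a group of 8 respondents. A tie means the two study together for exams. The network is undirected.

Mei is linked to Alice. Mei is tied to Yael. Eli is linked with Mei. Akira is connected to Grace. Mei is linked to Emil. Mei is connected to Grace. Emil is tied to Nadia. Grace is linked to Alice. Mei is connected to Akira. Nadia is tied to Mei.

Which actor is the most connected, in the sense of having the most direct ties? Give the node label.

Mei

Degrees — Akira:2, Alice:2, Eli:1, Emil:2, Grace:3, Mei:7, Nadia:2, Yael:1.
The maximum is 7, attained only by Mei.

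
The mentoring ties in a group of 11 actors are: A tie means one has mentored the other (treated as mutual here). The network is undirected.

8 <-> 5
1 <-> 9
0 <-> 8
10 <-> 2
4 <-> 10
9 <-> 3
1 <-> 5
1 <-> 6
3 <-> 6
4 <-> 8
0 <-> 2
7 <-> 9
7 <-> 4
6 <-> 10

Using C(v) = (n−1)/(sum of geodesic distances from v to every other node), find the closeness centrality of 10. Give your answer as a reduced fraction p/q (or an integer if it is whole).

10/19

Distances from 10: 0:2, 1:2, 2:1, 3:2, 4:1, 5:3, 6:1, 7:2, 8:2, 9:3. Sum = 19.
n = 11, so closeness = 10/19.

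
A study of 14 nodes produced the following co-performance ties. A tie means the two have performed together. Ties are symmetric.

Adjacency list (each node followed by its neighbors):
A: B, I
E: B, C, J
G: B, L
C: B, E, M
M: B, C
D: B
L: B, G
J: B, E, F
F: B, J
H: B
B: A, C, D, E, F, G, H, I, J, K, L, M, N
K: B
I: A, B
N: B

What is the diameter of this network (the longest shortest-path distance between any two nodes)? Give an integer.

Eccentricity of each node (its greatest distance to any other): A:2, B:1, C:2, D:2, E:2, F:2, G:2, H:2, I:2, J:2, K:2, L:2, M:2, N:2.
The maximum eccentricity is 2, realized for instance by the pair K–H via K – B – H. So the diameter is 2.

2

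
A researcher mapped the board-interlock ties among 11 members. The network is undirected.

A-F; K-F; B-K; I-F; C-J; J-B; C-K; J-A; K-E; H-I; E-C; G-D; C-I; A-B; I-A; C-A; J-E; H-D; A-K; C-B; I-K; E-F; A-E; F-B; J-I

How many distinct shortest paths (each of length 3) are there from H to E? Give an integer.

5

The shortest distance is 3. The length-3 paths are: H–I–K–E; H–I–C–E; H–I–A–E; H–I–F–E; H–I–J–E.
That gives 5 distinct shortest paths.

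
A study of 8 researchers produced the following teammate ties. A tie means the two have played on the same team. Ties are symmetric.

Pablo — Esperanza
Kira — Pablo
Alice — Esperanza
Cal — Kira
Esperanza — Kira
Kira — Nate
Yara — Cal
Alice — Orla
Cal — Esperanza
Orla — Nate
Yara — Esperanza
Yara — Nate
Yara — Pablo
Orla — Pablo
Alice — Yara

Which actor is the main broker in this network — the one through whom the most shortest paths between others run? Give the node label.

Unnormalized betweenness of each node: Alice:47/42, Cal:1/4, Esperanza:227/84, Kira:41/21, Nate:115/84, Orla:7/6, Pablo:169/84, Yara:24/7.
Yara has the largest value, 24/7, making it the main broker — the node through which the most shortest paths run.

Yara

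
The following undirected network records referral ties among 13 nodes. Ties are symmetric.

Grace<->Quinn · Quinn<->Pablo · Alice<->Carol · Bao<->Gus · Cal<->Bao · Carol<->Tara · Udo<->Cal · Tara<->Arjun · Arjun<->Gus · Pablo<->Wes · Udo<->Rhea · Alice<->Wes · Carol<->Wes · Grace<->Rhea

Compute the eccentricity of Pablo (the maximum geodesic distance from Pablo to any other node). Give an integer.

6

Distances from Pablo: Alice:2, Arjun:4, Bao:6, Cal:5, Carol:2, Grace:2, Gus:5, Quinn:1, Rhea:3, Tara:3, Udo:4, Wes:1.
The largest is 6 (to Bao), so the eccentricity of Pablo is 6.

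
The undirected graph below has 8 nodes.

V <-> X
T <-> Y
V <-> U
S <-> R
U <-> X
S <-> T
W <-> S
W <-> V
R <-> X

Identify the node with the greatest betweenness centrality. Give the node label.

S

Unnormalized betweenness of each node: R:9/2, S:11, T:6, U:0, V:7/2, W:9/2, X:7/2, Y:0.
S has the largest value, 11, making it the main broker — the node through which the most shortest paths run.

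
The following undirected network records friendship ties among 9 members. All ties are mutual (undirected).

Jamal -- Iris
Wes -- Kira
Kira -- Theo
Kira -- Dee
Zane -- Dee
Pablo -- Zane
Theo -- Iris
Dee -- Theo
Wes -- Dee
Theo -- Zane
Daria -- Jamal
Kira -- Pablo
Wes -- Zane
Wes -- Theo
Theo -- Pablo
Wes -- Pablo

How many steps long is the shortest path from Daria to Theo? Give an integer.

3

One shortest route is Daria – Jamal – Iris – Theo, which uses 3 edges, and at distance 2 from Daria we only reach {Iris}, which does not include Theo. So d(Daria,Theo) = 3.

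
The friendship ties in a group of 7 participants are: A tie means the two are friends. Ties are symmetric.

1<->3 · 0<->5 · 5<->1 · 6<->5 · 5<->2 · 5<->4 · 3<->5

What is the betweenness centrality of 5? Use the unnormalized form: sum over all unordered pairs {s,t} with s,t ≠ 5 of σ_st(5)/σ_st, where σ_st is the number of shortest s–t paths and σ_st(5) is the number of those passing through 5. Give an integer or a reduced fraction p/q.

Pairs whose geodesics pass through 5 — 1–4: 1; 1–2: 1; 1–0: 1; 1–6: 1; 4–2: 1; 4–0: 1; 4–3: 1; 4–6: 1; 2–0: 1; 2–3: 1; 2–6: 1; 0–3: 1; 0–6: 1; 3–6: 1.
All other pairs contribute 0.
Summing the contributions gives betweenness(5) = 14.

14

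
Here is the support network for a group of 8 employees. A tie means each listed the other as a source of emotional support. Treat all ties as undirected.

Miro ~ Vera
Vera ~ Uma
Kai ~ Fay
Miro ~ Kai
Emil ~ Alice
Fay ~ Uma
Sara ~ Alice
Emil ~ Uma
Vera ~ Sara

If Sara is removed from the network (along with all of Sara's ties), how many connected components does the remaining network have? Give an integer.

1

Sara's neighbors (Alice and Vera) remain reachable from one another through other ties, so the rest of the network stays in one piece.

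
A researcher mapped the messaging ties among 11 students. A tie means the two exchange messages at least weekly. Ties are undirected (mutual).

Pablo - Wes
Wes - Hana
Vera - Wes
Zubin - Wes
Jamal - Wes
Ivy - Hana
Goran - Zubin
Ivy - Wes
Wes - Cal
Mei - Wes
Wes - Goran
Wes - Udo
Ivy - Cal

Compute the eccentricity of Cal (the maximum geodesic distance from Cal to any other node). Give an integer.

2

Distances from Cal: Goran:2, Hana:2, Ivy:1, Jamal:2, Mei:2, Pablo:2, Udo:2, Vera:2, Wes:1, Zubin:2.
The largest is 2 (to Vera, Udo, Zubin, Hana, Jamal, Goran, Mei, and Pablo), so the eccentricity of Cal is 2.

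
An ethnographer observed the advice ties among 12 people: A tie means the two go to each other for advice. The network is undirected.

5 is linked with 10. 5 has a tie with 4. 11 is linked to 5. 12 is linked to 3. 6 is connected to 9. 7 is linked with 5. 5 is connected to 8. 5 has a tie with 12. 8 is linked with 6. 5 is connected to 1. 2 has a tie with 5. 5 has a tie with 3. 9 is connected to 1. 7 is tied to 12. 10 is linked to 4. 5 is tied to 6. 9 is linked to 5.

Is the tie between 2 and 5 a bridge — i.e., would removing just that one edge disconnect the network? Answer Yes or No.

Without the 2–5 edge there is no alternate route between 2 and 5, so the network disconnects. It is a bridge.

Yes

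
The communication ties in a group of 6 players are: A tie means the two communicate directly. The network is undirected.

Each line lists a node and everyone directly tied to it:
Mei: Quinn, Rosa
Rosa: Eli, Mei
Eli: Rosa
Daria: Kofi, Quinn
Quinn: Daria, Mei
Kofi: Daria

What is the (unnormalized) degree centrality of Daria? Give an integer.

Daria is directly tied to Kofi and Quinn. That is 2 neighbors, so the degree of Daria is 2.

2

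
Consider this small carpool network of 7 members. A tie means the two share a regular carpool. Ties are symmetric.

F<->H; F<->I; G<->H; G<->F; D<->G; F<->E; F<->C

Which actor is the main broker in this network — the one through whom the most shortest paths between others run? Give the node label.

Unnormalized betweenness of each node: C:0, D:0, E:0, F:12, G:5, H:0, I:0.
F has the largest value, 12, making it the main broker — the node through which the most shortest paths run.

F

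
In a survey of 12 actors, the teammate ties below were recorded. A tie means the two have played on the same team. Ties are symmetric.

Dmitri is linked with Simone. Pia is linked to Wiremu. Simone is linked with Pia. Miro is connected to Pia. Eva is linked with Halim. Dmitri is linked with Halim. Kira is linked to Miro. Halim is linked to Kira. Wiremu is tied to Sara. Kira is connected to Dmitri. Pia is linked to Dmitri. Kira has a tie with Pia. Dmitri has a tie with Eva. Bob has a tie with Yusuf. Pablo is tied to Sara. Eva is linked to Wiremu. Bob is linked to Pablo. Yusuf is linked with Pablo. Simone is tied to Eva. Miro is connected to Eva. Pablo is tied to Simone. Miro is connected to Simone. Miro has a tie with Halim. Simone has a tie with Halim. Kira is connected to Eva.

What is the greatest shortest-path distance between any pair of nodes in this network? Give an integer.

4

Eccentricity of each node (its greatest distance to any other): Bob:4, Dmitri:3, Eva:3, Halim:3, Kira:4, Miro:3, Pablo:3, Pia:3, Sara:3, Simone:2, Wiremu:3, Yusuf:4.
The maximum eccentricity is 4, realized for instance by the pair Kira–Yusuf via Kira – Halim – Simone – Pablo – Yusuf. So the diameter is 4.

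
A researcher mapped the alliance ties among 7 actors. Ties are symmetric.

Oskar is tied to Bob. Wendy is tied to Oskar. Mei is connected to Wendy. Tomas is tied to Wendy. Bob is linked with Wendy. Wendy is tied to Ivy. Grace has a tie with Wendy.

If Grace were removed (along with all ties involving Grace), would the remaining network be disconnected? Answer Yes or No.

No

Even without Grace, every remaining node can still reach every other (the residual graph is connected), so Grace is not a cut vertex.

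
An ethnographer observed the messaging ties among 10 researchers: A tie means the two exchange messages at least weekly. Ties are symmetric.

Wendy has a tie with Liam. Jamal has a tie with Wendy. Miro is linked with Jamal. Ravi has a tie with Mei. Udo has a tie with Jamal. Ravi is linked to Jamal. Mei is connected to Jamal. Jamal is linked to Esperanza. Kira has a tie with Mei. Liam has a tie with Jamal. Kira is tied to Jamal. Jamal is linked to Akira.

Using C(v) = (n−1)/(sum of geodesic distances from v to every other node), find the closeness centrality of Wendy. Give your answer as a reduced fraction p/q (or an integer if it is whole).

9/16

Distances from Wendy: Akira:2, Esperanza:2, Jamal:1, Kira:2, Liam:1, Mei:2, Miro:2, Ravi:2, Udo:2. Sum = 16.
n = 10, so closeness = 9/16.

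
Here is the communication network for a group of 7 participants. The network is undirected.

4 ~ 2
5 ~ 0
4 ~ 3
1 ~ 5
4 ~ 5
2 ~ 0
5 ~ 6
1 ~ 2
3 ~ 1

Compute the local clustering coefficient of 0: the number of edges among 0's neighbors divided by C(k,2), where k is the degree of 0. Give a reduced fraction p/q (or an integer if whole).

0

0's neighbors: 2 and 5 (k = 2).
Possible neighbor pairs: C(2,2) = 1. Edges among them: none → e = 0.
Clustering(0) = 0/1.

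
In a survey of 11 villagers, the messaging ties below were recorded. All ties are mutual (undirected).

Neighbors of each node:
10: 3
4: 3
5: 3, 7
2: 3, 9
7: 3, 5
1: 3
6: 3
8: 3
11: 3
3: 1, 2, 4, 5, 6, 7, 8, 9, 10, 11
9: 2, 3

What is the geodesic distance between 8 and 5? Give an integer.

One shortest route is 8 – 3 – 5, which uses 2 edges, and 8 and 5 are not directly tied, so nothing shorter exists. So d(8,5) = 2.

2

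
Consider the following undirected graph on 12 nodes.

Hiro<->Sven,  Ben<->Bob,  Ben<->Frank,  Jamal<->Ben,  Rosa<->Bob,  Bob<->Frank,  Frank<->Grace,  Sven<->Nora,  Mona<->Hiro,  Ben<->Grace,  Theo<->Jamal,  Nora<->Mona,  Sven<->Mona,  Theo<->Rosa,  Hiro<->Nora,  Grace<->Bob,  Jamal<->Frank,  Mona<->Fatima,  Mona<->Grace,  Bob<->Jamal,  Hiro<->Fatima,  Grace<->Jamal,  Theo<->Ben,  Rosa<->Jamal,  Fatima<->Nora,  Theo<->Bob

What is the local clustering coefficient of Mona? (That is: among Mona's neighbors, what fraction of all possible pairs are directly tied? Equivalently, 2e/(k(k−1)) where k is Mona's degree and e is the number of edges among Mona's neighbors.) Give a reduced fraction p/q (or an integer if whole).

1/2

Mona's neighbors: Fatima, Grace, Hiro, Nora, and Sven (k = 5).
Possible neighbor pairs: C(5,2) = 10. Edges among them: Fatima–Hiro, Fatima–Nora, Hiro–Nora, Hiro–Sven, Nora–Sven → e = 5.
Clustering(Mona) = 5/10 = 1/2.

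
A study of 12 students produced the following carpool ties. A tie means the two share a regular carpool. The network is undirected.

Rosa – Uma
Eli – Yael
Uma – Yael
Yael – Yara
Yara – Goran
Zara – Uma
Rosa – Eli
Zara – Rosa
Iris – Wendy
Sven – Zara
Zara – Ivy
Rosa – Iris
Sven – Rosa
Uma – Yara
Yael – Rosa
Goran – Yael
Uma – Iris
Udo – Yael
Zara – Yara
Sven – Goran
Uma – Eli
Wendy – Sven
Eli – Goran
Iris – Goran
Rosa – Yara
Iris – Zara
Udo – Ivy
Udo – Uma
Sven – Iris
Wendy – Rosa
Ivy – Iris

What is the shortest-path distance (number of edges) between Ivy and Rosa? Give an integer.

2

One shortest route is Ivy – Iris – Rosa, which uses 2 edges, and Ivy and Rosa are not directly tied, so nothing shorter exists. So d(Ivy,Rosa) = 2.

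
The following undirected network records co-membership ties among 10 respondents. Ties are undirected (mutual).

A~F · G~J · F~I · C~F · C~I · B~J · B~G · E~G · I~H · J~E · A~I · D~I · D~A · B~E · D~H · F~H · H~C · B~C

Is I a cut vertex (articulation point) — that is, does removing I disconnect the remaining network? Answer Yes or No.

No

Even without I, every remaining node can still reach every other (the residual graph is connected), so I is not a cut vertex.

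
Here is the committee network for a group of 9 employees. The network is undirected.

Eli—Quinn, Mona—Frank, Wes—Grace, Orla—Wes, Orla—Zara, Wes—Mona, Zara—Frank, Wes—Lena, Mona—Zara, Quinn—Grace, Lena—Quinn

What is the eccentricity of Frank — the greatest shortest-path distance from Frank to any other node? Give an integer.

Distances from Frank: Eli:5, Grace:3, Lena:3, Mona:1, Orla:2, Quinn:4, Wes:2, Zara:1.
The largest is 5 (to Eli), so the eccentricity of Frank is 5.

5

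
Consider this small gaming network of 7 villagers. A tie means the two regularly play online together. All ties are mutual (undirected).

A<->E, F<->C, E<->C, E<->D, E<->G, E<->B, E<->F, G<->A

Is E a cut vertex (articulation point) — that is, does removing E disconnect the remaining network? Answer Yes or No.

Removing E leaves {B} with no path to {A and G}, so the network splits into 4 components. E is a cut vertex.

Yes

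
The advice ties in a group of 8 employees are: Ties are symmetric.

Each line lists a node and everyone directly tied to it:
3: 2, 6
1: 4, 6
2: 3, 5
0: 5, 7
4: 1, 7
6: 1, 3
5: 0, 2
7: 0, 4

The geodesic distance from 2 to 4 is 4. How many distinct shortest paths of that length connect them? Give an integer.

The shortest distance is 4. The length-4 paths are: 2–5–0–7–4; 2–3–6–1–4.
That gives 2 distinct shortest paths.

2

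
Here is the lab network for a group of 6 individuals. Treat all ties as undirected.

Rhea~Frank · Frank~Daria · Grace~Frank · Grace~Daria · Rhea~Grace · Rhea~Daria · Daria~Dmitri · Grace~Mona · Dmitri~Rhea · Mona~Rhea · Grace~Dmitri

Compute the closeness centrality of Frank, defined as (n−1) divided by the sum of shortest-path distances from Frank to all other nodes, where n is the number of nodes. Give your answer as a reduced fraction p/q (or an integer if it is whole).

5/7

Distances from Frank: Daria:1, Dmitri:2, Grace:1, Mona:2, Rhea:1. Sum = 7.
n = 6, so closeness = 5/7.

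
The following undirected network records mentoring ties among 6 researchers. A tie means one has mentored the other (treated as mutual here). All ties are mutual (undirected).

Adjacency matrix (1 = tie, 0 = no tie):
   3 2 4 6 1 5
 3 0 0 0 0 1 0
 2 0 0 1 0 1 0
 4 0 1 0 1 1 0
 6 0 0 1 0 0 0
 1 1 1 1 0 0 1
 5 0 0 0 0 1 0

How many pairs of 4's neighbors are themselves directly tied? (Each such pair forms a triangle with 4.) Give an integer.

4's neighbors: 1, 2, and 6.
Neighbor pairs that are themselves tied: 4–1–2. Each forms one triangle with 4, for 1 in total.

1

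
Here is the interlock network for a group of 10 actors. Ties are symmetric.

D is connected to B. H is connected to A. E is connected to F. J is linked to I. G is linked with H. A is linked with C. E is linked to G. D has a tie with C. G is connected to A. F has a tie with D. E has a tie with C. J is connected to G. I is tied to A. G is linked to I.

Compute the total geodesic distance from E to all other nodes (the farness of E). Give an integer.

Distances from E: A:2, B:3, C:1, D:2, F:1, G:1, H:2, I:2, J:2.
Sum = 2 + 3 + 1 + 2 + 1 + 1 + 2 + 2 + 2 = 16.

16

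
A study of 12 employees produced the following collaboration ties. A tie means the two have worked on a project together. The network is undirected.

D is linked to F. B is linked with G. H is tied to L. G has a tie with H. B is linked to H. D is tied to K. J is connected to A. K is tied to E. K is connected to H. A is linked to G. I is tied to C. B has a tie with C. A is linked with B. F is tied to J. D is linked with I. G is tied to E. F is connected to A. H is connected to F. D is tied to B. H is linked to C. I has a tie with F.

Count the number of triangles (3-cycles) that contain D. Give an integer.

1

D's neighbors: B, F, I, and K.
Neighbor pairs that are themselves tied: D–F–I. Each forms one triangle with D, for 1 in total.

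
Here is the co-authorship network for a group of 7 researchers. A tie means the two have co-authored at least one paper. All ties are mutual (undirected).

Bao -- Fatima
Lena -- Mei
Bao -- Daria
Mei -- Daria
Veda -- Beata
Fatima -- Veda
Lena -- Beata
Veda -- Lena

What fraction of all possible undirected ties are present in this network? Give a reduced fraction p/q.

There are 8 edges and 7 nodes, so the maximum possible is C(7,2) = 21.
Density = 8/21.

8/21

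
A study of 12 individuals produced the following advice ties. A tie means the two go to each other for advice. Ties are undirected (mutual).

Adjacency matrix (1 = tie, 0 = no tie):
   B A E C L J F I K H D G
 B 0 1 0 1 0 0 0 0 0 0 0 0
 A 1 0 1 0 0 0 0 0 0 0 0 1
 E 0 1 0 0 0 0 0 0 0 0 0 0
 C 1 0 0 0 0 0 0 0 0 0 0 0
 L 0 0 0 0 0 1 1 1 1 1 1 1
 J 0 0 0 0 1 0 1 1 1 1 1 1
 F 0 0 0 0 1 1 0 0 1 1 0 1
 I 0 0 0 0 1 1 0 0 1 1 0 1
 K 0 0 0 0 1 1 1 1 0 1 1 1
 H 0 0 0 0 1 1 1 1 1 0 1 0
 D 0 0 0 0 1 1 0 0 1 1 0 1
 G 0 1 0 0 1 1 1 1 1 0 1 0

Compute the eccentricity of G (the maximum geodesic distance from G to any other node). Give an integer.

Distances from G: A:1, B:2, C:3, D:1, E:2, F:1, H:2, I:1, J:1, K:1, L:1.
The largest is 3 (to C), so the eccentricity of G is 3.

3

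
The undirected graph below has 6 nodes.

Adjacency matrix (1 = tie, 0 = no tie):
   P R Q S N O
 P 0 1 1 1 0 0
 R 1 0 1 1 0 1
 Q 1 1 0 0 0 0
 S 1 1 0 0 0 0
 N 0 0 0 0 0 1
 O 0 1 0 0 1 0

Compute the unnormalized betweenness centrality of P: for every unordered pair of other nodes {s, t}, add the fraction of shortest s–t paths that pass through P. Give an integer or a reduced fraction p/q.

1/2

Pairs whose geodesics pass through P — Q–S: 1/2.
All other pairs contribute 0.
Summing the contributions gives betweenness(P) = 1/2.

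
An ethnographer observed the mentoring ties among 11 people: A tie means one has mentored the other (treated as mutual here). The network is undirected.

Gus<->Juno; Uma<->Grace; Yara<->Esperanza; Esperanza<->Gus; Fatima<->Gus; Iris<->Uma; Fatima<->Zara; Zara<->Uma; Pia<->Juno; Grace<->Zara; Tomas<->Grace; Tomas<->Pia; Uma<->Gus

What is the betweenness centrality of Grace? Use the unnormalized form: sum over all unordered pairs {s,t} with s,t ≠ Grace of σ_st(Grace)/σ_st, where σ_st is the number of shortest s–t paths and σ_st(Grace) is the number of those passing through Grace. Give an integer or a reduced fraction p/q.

15/2

Pairs whose geodesics pass through Grace — Iris–Pia: 1/2; Iris–Tomas: 1; Yara–Tomas: 1/2; Uma–Pia: 1/2; Uma–Tomas: 1; Fatima–Tomas: 1; Pia–Zara: 1; Gus–Tomas: 1/2; Zara–Tomas: 1; Esperanza–Tomas: 1/2.
All other pairs contribute 0.
Summing the contributions gives betweenness(Grace) = 15/2.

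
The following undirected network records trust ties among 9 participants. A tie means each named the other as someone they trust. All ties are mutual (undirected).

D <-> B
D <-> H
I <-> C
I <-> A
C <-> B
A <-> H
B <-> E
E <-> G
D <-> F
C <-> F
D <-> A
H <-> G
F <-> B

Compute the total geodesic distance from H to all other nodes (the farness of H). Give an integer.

14

Distances from H: A:1, B:2, C:3, D:1, E:2, F:2, G:1, I:2.
Sum = 1 + 2 + 3 + 1 + 2 + 2 + 1 + 2 = 14.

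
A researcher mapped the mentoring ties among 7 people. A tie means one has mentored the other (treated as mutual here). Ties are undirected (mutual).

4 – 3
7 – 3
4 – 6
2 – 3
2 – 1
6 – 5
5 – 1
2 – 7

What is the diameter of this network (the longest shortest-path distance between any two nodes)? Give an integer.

Eccentricity of each node (its greatest distance to any other): 1:3, 2:3, 3:3, 4:3, 5:3, 6:3, 7:3.
The maximum eccentricity is 3, realized for instance by the pair 4–1 via 4 – 3 – 2 – 1. So the diameter is 3.

3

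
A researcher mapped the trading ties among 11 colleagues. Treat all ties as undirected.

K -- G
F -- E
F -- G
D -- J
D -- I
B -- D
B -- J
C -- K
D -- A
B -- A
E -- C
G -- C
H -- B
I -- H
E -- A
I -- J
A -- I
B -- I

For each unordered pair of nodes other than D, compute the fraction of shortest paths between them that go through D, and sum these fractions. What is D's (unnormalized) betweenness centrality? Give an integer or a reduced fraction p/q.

Pairs whose geodesics pass through D — A–J: 1/3; J–G: 2/6; J–C: 1/3; J–K: 1/3; J–F: 1/3; J–E: 1/3.
All other pairs contribute 0.
Summing the contributions gives betweenness(D) = 2.

2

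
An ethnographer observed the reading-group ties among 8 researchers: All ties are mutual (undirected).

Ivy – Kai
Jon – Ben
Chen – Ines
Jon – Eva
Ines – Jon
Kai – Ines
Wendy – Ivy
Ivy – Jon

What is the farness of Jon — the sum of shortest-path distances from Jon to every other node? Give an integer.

Distances from Jon: Ben:1, Chen:2, Eva:1, Ines:1, Ivy:1, Kai:2, Wendy:2.
Sum = 1 + 2 + 1 + 1 + 1 + 2 + 2 = 10.

10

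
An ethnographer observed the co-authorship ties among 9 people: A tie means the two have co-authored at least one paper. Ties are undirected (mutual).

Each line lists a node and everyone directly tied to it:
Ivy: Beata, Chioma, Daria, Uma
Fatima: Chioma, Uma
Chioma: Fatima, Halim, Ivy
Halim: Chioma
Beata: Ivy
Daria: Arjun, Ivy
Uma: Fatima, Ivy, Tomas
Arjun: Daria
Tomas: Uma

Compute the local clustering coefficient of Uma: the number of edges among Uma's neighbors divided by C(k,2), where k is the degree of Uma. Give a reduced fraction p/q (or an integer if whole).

Uma's neighbors: Fatima, Ivy, and Tomas (k = 3).
Possible neighbor pairs: C(3,2) = 3. Edges among them: none → e = 0.
Clustering(Uma) = 0/3 = 0.

0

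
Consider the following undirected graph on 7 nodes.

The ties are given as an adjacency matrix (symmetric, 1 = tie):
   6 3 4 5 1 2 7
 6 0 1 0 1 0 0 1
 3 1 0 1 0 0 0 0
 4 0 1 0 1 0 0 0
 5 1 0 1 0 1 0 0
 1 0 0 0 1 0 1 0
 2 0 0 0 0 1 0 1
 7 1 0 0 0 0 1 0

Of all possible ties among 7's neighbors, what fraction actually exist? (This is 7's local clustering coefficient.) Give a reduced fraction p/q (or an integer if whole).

7's neighbors: 2 and 6 (k = 2).
Possible neighbor pairs: C(2,2) = 1. Edges among them: none → e = 0.
Clustering(7) = 0/1.

0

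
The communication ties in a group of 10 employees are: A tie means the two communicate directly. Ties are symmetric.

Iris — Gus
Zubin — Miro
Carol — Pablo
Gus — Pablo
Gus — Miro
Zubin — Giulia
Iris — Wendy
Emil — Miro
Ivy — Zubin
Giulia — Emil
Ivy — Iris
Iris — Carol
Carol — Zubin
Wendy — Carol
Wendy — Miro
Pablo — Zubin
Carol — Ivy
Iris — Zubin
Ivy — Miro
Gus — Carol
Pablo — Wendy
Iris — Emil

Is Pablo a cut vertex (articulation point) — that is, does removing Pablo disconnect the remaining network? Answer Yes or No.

No

Even without Pablo, every remaining node can still reach every other (the residual graph is connected), so Pablo is not a cut vertex.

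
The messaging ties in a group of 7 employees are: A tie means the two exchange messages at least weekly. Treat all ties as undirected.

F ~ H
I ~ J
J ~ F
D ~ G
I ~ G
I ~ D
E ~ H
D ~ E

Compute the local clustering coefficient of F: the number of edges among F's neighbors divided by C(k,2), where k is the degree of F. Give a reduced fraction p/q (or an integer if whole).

0

F's neighbors: H and J (k = 2).
Possible neighbor pairs: C(2,2) = 1. Edges among them: none → e = 0.
Clustering(F) = 0/1.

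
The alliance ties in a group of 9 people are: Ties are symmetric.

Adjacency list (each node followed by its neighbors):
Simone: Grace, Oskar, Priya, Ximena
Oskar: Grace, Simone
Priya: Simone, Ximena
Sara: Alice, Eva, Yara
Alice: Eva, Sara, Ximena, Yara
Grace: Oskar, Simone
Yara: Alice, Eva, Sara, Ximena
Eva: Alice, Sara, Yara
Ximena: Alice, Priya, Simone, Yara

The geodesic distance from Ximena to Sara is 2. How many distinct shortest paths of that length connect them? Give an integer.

2

The shortest distance is 2. The length-2 paths are: Ximena–Yara–Sara; Ximena–Alice–Sara.
That gives 2 distinct shortest paths.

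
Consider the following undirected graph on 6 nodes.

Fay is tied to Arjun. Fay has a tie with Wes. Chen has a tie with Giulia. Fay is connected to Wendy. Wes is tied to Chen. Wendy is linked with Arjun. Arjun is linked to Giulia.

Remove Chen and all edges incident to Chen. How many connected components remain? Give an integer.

1

Chen's neighbors (Giulia and Wes) remain reachable from one another through other ties, so the rest of the network stays in one piece.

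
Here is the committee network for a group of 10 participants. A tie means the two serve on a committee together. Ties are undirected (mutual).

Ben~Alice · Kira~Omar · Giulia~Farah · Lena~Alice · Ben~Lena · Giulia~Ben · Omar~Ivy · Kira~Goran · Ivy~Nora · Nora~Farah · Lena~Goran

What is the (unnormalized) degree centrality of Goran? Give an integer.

Goran is directly tied to Kira and Lena. That is 2 neighbors, so the degree of Goran is 2.

2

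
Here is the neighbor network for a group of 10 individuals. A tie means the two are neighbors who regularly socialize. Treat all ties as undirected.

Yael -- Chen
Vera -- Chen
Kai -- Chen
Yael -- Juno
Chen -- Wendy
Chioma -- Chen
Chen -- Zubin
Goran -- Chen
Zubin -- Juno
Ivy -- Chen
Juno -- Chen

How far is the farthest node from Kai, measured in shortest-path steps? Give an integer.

Distances from Kai: Chen:1, Chioma:2, Goran:2, Ivy:2, Juno:2, Vera:2, Wendy:2, Yael:2, Zubin:2.
The largest is 2 (to Vera, Wendy, Goran, Chioma, Ivy, Yael, Juno, and Zubin), so the eccentricity of Kai is 2.

2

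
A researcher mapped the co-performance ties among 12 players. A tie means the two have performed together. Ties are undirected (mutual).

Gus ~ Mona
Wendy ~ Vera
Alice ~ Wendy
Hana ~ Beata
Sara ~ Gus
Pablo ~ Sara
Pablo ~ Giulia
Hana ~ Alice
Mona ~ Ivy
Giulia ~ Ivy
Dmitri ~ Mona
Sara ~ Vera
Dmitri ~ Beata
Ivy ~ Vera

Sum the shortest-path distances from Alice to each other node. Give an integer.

Distances from Alice: Beata:2, Dmitri:3, Giulia:4, Gus:4, Hana:1, Ivy:3, Mona:4, Pablo:4, Sara:3, Vera:2, Wendy:1.
Sum = 2 + 3 + 4 + 4 + 1 + 3 + 4 + 4 + 3 + 2 + 1 = 31.

31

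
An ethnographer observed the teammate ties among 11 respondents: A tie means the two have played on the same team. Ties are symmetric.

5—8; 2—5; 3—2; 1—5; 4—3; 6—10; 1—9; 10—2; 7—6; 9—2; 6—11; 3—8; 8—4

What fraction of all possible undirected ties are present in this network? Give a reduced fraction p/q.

13/55

There are 13 edges and 11 nodes, so the maximum possible is C(11,2) = 55.
Density = 13/55.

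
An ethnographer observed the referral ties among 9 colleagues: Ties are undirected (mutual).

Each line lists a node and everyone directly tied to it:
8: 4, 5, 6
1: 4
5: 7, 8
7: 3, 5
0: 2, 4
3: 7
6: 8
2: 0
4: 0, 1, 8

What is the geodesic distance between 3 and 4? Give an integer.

One shortest route is 3 – 7 – 5 – 8 – 4, which uses 4 edges, and at distance 3 from 3 we only reach {8}, which does not include 4. So d(3,4) = 4.

4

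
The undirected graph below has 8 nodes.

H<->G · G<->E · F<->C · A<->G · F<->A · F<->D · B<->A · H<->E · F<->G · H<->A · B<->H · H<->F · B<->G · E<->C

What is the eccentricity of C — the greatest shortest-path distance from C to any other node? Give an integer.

Distances from C: A:2, B:3, D:2, E:1, F:1, G:2, H:2.
The largest is 3 (to B), so the eccentricity of C is 3.

3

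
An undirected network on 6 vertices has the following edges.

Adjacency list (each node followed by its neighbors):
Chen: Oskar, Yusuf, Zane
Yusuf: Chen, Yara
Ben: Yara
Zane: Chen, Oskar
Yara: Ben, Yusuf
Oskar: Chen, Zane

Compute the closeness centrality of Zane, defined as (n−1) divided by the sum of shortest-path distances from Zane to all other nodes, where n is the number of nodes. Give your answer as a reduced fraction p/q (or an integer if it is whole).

5/11

Distances from Zane: Ben:4, Chen:1, Oskar:1, Yara:3, Yusuf:2. Sum = 11.
n = 6, so closeness = 5/11.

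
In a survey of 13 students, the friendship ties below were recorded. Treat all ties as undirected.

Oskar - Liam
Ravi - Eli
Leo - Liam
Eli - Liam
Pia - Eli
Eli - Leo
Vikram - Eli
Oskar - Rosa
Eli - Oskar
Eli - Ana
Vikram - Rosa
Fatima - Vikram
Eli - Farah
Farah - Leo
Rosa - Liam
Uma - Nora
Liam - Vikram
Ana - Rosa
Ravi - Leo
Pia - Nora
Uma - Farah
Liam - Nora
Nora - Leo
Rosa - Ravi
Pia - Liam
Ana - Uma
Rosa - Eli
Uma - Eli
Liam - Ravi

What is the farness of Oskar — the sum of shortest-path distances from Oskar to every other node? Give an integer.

Distances from Oskar: Ana:2, Eli:1, Farah:2, Fatima:3, Leo:2, Liam:1, Nora:2, Pia:2, Ravi:2, Rosa:1, Uma:2, Vikram:2.
Sum = 2 + 1 + 2 + 3 + 2 + 1 + 2 + 2 + 2 + 1 + 2 + 2 = 22.

22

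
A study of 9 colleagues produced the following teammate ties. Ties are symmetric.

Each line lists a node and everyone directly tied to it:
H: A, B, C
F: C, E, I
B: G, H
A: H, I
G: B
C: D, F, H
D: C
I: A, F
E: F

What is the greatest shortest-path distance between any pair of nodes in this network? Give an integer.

5

Eccentricity of each node (its greatest distance to any other): A:3, B:4, C:3, D:4, E:5, F:4, G:5, H:3, I:4.
The maximum eccentricity is 5, realized for instance by the pair G–E via G – B – H – C – F – E. So the diameter is 5.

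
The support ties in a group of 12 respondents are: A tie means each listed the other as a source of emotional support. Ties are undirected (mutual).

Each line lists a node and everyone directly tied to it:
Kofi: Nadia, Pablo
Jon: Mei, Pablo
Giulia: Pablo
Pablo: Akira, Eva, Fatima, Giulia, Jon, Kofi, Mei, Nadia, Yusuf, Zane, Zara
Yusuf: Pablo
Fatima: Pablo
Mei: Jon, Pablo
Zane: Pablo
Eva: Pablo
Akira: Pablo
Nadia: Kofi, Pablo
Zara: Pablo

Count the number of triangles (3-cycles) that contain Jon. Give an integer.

Jon's neighbors: Mei and Pablo.
Neighbor pairs that are themselves tied: Jon–Mei–Pablo. Each forms one triangle with Jon, for 1 in total.

1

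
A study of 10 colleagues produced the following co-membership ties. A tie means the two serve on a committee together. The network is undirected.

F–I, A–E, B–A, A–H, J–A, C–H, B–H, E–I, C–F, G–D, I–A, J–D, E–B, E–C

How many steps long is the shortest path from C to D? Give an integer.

4

One shortest route is C – H – A – J – D, which uses 4 edges, and at distance 3 from C we only reach {J}, which does not include D. So d(C,D) = 4.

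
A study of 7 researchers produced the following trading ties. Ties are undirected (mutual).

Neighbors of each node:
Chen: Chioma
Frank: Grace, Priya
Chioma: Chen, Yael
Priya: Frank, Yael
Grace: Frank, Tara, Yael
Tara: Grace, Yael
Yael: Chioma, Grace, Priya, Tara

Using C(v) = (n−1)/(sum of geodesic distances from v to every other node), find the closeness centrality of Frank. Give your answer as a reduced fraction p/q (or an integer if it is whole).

6/13

Distances from Frank: Chen:4, Chioma:3, Grace:1, Priya:1, Tara:2, Yael:2. Sum = 13.
n = 7, so closeness = 6/13.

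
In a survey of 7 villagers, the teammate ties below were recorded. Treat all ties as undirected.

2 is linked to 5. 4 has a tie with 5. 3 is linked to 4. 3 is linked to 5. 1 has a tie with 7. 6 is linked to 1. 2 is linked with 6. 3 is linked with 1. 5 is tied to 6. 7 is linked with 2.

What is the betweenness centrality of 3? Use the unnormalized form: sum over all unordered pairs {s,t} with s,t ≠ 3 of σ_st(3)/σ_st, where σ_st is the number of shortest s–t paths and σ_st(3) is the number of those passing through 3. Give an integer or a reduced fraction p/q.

2

Pairs whose geodesics pass through 3 — 5–1: 1/2; 4–1: 1; 4–7: 1/2.
All other pairs contribute 0.
Summing the contributions gives betweenness(3) = 2.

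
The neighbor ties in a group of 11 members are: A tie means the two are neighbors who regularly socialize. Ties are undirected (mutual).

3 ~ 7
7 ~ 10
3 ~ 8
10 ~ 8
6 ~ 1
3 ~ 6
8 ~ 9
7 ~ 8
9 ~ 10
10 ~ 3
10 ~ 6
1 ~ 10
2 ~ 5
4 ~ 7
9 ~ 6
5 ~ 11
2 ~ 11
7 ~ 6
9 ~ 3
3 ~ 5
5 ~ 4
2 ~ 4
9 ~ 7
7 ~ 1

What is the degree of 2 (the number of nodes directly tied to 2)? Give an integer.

3

2 is directly tied to 4, 5, and 11. That is 3 neighbors, so the degree of 2 is 3.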